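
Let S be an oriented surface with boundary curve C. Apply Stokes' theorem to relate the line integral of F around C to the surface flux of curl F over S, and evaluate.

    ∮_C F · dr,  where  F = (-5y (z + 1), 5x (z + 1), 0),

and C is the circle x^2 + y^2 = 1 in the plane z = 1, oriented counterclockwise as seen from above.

Let S be the flat disk x^2 + y^2 ≤ 1 in the plane z = 1, with upward unit normal n̂ = ẑ. By Stokes' theorem,

    ∮_C F · dr = ∬_S (∇ × F) · n̂ dS = ∬_D (curl F)_z dA,

where D is the disk x^2 + y^2 ≤ 1.

Compute the curl of F = (-5y (z + 1), 5x (z + 1), 0):
    (∇ × F)_x = ∂F_z/∂y - ∂F_y/∂z = -5x,
    (∇ × F)_y = ∂F_x/∂z - ∂F_z/∂x = -5y,
    (∇ × F)_z = ∂F_y/∂x - ∂F_x/∂y = 10z + 10.

On z = 1, (curl F)_z = 20.

Convert to polar (x = r cos θ, y = r sin θ, dA = r dr dθ); the integrand becomes 20, so

    ∬_D (curl F)_z dA = ∫_0^{2π} ∫_0^{1} (20) · r dr dθ.

Inner (r from 0 to 1): 10.
Outer (θ from 0 to 2π): 20π.

Therefore ∮_C F · dr = 20π.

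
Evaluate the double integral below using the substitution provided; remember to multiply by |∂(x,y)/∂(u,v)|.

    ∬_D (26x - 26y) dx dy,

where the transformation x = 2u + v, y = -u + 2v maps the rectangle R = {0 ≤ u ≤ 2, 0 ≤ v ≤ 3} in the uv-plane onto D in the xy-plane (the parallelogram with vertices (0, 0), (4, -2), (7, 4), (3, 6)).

Compute the Jacobian determinant of (x, y) with respect to (u, v):

    ∂(x,y)/∂(u,v) = | 2  1 | = (2)(2) - (1)(-1) = 5.
                   | -1  2 |

Its absolute value is |J| = 5 (the area scaling factor).

Substituting x = 2u + v, y = -u + 2v into the integrand,

    26x - 26y → 78u - 26v,

so the integral becomes

    ∬_R (78u - 26v) · |J| du dv = ∫_0^2 ∫_0^3 (390u - 130v) dv du.

Inner (v): 1170u - 585.
Outer (u): 1170.

Therefore ∬_D (26x - 26y) dx dy = 1170.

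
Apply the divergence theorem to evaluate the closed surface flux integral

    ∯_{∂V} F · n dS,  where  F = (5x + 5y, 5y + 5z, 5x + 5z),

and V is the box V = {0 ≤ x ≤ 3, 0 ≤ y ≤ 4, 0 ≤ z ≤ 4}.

By the divergence theorem,

    ∯_{∂V} F · n dS = ∭_V (∇ · F) dV.

Compute the divergence:
    ∇ · F = ∂F_x/∂x + ∂F_y/∂y + ∂F_z/∂z = 5 + 5 + 5 = 15.

V is a rectangular box, so dV = dx dy dz with 0 ≤ x ≤ 3, 0 ≤ y ≤ 4, 0 ≤ z ≤ 4.

Integrate (15) over V as an iterated integral:

    ∭_V (∇·F) dV = ∫_0^{3} ∫_0^{4} ∫_0^{4} (15) dz dy dx.

Inner (z from 0 to 4): 60.
Middle (y from 0 to 4): 240.
Outer (x from 0 to 3): 720.

Therefore ∯_{∂V} F · n dS = 720.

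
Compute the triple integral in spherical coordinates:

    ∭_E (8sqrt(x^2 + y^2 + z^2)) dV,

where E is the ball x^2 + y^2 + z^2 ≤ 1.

In spherical coordinates, x = ρ sin(φ) cos(θ), y = ρ sin(φ) sin(θ), z = ρ cos(φ), and dV = ρ^2 sin(φ) dρ dφ dθ.

The integrand becomes 8ρ, so

    ∭_E (8sqrt(x^2 + y^2 + z^2)) dV = ∫_{0}^{2π} ∫_{0}^{π} ∫_{0}^{1} (8ρ) · ρ^2 sin(φ) dρ dφ dθ.

Inner (ρ): 2sin(φ).
Middle (φ): 4.
Outer (θ): 8π.

Therefore the triple integral equals 8π.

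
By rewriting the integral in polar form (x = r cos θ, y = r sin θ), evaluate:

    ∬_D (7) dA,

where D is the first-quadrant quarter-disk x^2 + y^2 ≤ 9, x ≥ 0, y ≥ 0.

The region D is 0 ≤ r ≤ 3, 0 ≤ θ ≤ π/2 in polar coordinates, where x = r cos(θ), y = r sin(θ), and dA = r dr dθ.

Under the substitution, the integrand becomes 7, so

    ∬_D (7) dA = ∫_{0}^{π/2} ∫_{0}^{3} (7) · r dr dθ.

Inner integral (in r): ∫_{0}^{3} (7) · r dr = 63/2.

Outer integral (in θ): ∫_{0}^{π/2} (63/2) dθ = 63π/4.

Therefore ∬_D (7) dA = 63π/4.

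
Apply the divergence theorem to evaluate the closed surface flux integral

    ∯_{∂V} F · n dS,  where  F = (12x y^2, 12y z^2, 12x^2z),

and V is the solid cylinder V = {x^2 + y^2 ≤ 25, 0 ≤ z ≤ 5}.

By the divergence theorem,

    ∯_{∂V} F · n dS = ∭_V (∇ · F) dV.

Compute the divergence:
    ∇ · F = ∂F_x/∂x + ∂F_y/∂y + ∂F_z/∂z = 12y^2 + 12z^2 + 12x^2 = 12x^2 + 12y^2 + 12z^2.

In cylindrical coordinates, x = r cos(θ), y = r sin(θ), z = z, dV = r dr dθ dz, with 0 ≤ r ≤ 5, 0 ≤ θ ≤ 2π, 0 ≤ z ≤ 5.

The integrand, after substitution and multiplying by the volume element, becomes (12r^2 + 12z^2) · r, so

    ∭_V (∇·F) dV = ∫_0^{2π} ∫_0^{5} ∫_0^{5} (12r^2 + 12z^2) · r dz dr dθ.

Inner (z from 0 to 5): 60r^3 + 500r.
Middle (r from 0 to 5): 15625.
Outer (θ from 0 to 2π): 31250π.

Therefore ∯_{∂V} F · n dS = 31250π.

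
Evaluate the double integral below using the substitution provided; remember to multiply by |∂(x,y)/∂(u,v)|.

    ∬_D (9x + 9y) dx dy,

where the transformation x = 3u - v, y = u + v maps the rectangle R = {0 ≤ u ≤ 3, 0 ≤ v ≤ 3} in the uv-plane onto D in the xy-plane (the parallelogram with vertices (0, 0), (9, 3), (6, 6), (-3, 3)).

Compute the Jacobian determinant of (x, y) with respect to (u, v):

    ∂(x,y)/∂(u,v) = | 3  -1 | = (3)(1) - (-1)(1) = 4.
                   | 1  1 |

Its absolute value is |J| = 4 (the area scaling factor).

Substituting x = 3u - v, y = u + v into the integrand,

    9x + 9y → 36u,

so the integral becomes

    ∬_R (36u) · |J| du dv = ∫_0^3 ∫_0^3 (144u) dv du.

Inner (v): 432u.
Outer (u): 1944.

Therefore ∬_D (9x + 9y) dx dy = 1944.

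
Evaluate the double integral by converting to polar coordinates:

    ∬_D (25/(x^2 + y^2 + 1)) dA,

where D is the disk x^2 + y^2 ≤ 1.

The region D is 0 ≤ r ≤ 1, 0 ≤ θ ≤ 2π in polar coordinates, where x = r cos(θ), y = r sin(θ), and dA = r dr dθ.

Under the substitution, the integrand becomes 25/(r^2 + 1), so

    ∬_D (25/(x^2 + y^2 + 1)) dA = ∫_{0}^{2π} ∫_{0}^{1} (25/(r^2 + 1)) · r dr dθ.

Inner integral (in r): ∫_{0}^{1} (25/(r^2 + 1)) · r dr = 25log(2)/2.

Outer integral (in θ): ∫_{0}^{2π} (25log(2)/2) dθ = 25π log(2).

Therefore ∬_D (25/(x^2 + y^2 + 1)) dA = 25π log(2).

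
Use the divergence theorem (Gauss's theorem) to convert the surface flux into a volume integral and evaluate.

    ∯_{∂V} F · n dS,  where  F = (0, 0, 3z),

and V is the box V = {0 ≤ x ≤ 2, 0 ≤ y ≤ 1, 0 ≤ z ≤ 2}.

By the divergence theorem,

    ∯_{∂V} F · n dS = ∭_V (∇ · F) dV.

Compute the divergence:
    ∇ · F = ∂F_x/∂x + ∂F_y/∂y + ∂F_z/∂z = 0 + 0 + 3 = 3.

V is a rectangular box, so dV = dx dy dz with 0 ≤ x ≤ 2, 0 ≤ y ≤ 1, 0 ≤ z ≤ 2.

Integrate (3) over V as an iterated integral:

    ∭_V (∇·F) dV = ∫_0^{2} ∫_0^{1} ∫_0^{2} (3) dz dy dx.

Inner (z from 0 to 2): 6.
Middle (y from 0 to 1): 6.
Outer (x from 0 to 2): 12.

Therefore ∯_{∂V} F · n dS = 12.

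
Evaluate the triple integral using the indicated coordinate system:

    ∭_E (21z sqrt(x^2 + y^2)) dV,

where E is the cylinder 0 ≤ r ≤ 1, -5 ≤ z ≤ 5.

In cylindrical coordinates, x = r cos(θ), y = r sin(θ), z = z, and dV = r dr dθ dz.

The integrand becomes 21r z, so

    ∭_E (21z sqrt(x^2 + y^2)) dV = ∫_{0}^{2π} ∫_{0}^{1} ∫_{-5}^{5} (21r z) · r dz dr dθ.

Inner (z): 0.
Middle (r from 0 to 1): 0.
Outer (θ): 0.

Therefore the triple integral equals 0.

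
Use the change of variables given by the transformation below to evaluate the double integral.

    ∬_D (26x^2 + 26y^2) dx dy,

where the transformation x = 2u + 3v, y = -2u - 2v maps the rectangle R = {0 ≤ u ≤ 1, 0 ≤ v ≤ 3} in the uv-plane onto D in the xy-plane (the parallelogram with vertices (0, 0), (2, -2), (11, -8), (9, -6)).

Compute the Jacobian determinant of (x, y) with respect to (u, v):

    ∂(x,y)/∂(u,v) = | 2  3 | = (2)(-2) - (3)(-2) = 2.
                   | -2  -2 |

Its absolute value is |J| = 2 (the area scaling factor).

Substituting x = 2u + 3v, y = -2u - 2v into the integrand,

    26x^2 + 26y^2 → 208u^2 + 520u v + 338v^2,

so the integral becomes

    ∬_R (208u^2 + 520u v + 338v^2) · |J| du dv = ∫_0^1 ∫_0^3 (416u^2 + 1040u v + 676v^2) dv du.

Inner (v): 1248u^2 + 4680u + 6084.
Outer (u): 8840.

Therefore ∬_D (26x^2 + 26y^2) dx dy = 8840.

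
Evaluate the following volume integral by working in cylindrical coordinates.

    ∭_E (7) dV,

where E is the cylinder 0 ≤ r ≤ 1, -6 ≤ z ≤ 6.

In cylindrical coordinates, x = r cos(θ), y = r sin(θ), z = z, and dV = r dr dθ dz.

The integrand becomes 7, so

    ∭_E (7) dV = ∫_{0}^{2π} ∫_{0}^{1} ∫_{-6}^{6} (7) · r dz dr dθ.

Inner (z): 84r.
Middle (r from 0 to 1): 42.
Outer (θ): 84π.

Therefore the triple integral equals 84π.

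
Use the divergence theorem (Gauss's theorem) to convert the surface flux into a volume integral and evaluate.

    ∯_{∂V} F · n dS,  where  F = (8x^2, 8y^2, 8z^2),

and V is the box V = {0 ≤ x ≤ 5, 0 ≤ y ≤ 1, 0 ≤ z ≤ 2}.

By the divergence theorem,

    ∯_{∂V} F · n dS = ∭_V (∇ · F) dV.

Compute the divergence:
    ∇ · F = ∂F_x/∂x + ∂F_y/∂y + ∂F_z/∂z = 16x + 16y + 16z.

V is a rectangular box, so dV = dx dy dz with 0 ≤ x ≤ 5, 0 ≤ y ≤ 1, 0 ≤ z ≤ 2.

Integrate (16x + 16y + 16z) over V as an iterated integral:

    ∭_V (∇·F) dV = ∫_0^{5} ∫_0^{1} ∫_0^{2} (16x + 16y + 16z) dz dy dx.

Inner (z from 0 to 2): 32x + 32y + 32.
Middle (y from 0 to 1): 32x + 48.
Outer (x from 0 to 5): 640.

Therefore ∯_{∂V} F · n dS = 640.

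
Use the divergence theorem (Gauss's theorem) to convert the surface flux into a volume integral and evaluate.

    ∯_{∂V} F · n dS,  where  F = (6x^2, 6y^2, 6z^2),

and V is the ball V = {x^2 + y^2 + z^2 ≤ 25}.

By the divergence theorem,

    ∯_{∂V} F · n dS = ∭_V (∇ · F) dV.

Compute the divergence:
    ∇ · F = ∂F_x/∂x + ∂F_y/∂y + ∂F_z/∂z = 12x + 12y + 12z.

In spherical coordinates, x = ρ sin(φ) cos(θ), y = ρ sin(φ) sin(θ), z = ρ cos(φ), dV = ρ^2 sin(φ) dρ dφ dθ, with 0 ≤ ρ ≤ 5, 0 ≤ φ ≤ π, 0 ≤ θ ≤ 2π.

The integrand, after substitution and multiplying by the volume element, becomes (12ρ (sqrt(2)sin(φ)sin(θ + π/4) + cos(φ))) · ρ^2 sin(φ), so

    ∭_V (∇·F) dV = ∫_0^{2π} ∫_0^{π} ∫_0^{5} (12ρ (sqrt(2)sin(φ)sin(θ + π/4) + cos(φ))) · ρ^2 sin(φ) dρ dφ dθ.

Inner (ρ from 0 to 5): 1875(sqrt(2)sin(φ)sin(θ + π/4) + cos(φ))sin(φ).
Middle (φ from 0 to π): 1875sqrt(2)π sin(θ + π/4)/2.
Outer (θ from 0 to 2π): 0.

Therefore ∯_{∂V} F · n dS = 0.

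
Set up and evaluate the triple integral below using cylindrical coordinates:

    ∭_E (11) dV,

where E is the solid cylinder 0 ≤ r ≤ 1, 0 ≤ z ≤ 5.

In cylindrical coordinates, x = r cos(θ), y = r sin(θ), z = z, and dV = r dr dθ dz.

The integrand becomes 11, so

    ∭_E (11) dV = ∫_{0}^{2π} ∫_{0}^{1} ∫_{0}^{5} (11) · r dz dr dθ.

Inner (z): 55r.
Middle (r from 0 to 1): 55/2.
Outer (θ): 55π.

Therefore the triple integral equals 55π.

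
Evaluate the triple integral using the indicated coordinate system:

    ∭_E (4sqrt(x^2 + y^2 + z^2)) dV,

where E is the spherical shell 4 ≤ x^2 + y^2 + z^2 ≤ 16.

In spherical coordinates, x = ρ sin(φ) cos(θ), y = ρ sin(φ) sin(θ), z = ρ cos(φ), and dV = ρ^2 sin(φ) dρ dφ dθ.

The integrand becomes 4ρ, so

    ∭_E (4sqrt(x^2 + y^2 + z^2)) dV = ∫_{0}^{2π} ∫_{0}^{π} ∫_{2}^{4} (4ρ) · ρ^2 sin(φ) dρ dφ dθ.

Inner (ρ): 240sin(φ).
Middle (φ): 480.
Outer (θ): 960π.

Therefore the triple integral equals 960π.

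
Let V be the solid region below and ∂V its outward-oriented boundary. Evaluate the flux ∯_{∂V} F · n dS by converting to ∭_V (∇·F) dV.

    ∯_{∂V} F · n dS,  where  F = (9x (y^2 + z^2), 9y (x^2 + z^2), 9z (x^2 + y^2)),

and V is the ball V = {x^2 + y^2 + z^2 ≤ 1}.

By the divergence theorem,

    ∯_{∂V} F · n dS = ∭_V (∇ · F) dV.

Compute the divergence:
    ∇ · F = ∂F_x/∂x + ∂F_y/∂y + ∂F_z/∂z = 9y^2 + 9z^2 + 9x^2 + 9z^2 + 9x^2 + 9y^2 = 18x^2 + 18y^2 + 18z^2.

In spherical coordinates, x = ρ sin(φ) cos(θ), y = ρ sin(φ) sin(θ), z = ρ cos(φ), dV = ρ^2 sin(φ) dρ dφ dθ, with 0 ≤ ρ ≤ 1, 0 ≤ φ ≤ π, 0 ≤ θ ≤ 2π.

The integrand, after substitution and multiplying by the volume element, becomes (18ρ^2) · ρ^2 sin(φ), so

    ∭_V (∇·F) dV = ∫_0^{2π} ∫_0^{π} ∫_0^{1} (18ρ^2) · ρ^2 sin(φ) dρ dφ dθ.

Inner (ρ from 0 to 1): 18sin(φ)/5.
Middle (φ from 0 to π): 36/5.
Outer (θ from 0 to 2π): 72π/5.

Therefore ∯_{∂V} F · n dS = 72π/5.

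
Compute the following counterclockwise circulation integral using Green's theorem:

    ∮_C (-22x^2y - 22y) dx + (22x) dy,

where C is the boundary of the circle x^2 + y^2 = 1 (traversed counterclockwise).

Green's theorem converts the closed line integral into a double integral over the enclosed region D:

    ∮_C P dx + Q dy = ∬_D (∂Q/∂x - ∂P/∂y) dA.

Here P = -22x^2y - 22y, Q = 22x, so

    ∂Q/∂x = 22,    ∂P/∂y = -22x^2 - 22,
    ∂Q/∂x - ∂P/∂y = 22x^2 + 44.

D is the region x^2 + y^2 ≤ 1. Evaluating the double integral:

In polar coordinates (x = r cos θ, y = r sin θ, dA = r dr dθ) the integrand becomes 22r^2cos(θ)^2 + 44, so

    ∬_D (22x^2 + 44) dA = ∫_0^{2π} ∫_0^{1} (22r^2cos(θ)^2 + 44) · r dr dθ.

Inner (r from 0 to 1): 11cos(θ)^2/2 + 22.
Outer (θ from 0 to 2π): 99π/2.

Therefore ∮_C P dx + Q dy = 99π/2.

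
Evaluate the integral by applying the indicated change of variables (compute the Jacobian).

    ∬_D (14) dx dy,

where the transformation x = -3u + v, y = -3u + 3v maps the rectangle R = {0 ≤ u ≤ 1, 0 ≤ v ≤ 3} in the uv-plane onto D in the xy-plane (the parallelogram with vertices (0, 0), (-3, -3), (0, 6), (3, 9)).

Compute the Jacobian determinant of (x, y) with respect to (u, v):

    ∂(x,y)/∂(u,v) = | -3  1 | = (-3)(3) - (1)(-3) = -6.
                   | -3  3 |

Its absolute value is |J| = 6 (the area scaling factor).

Substituting x = -3u + v, y = -3u + 3v into the integrand,

    14 → 14,

so the integral becomes

    ∬_R (14) · |J| du dv = ∫_0^1 ∫_0^3 (84) dv du.

Inner (v): 252.
Outer (u): 252.

Therefore ∬_D (14) dx dy = 252.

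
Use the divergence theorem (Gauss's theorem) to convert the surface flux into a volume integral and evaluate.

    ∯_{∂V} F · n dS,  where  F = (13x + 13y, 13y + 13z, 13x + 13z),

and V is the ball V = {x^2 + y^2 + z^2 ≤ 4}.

By the divergence theorem,

    ∯_{∂V} F · n dS = ∭_V (∇ · F) dV.

Compute the divergence:
    ∇ · F = ∂F_x/∂x + ∂F_y/∂y + ∂F_z/∂z = 13 + 13 + 13 = 39.

In spherical coordinates, x = ρ sin(φ) cos(θ), y = ρ sin(φ) sin(θ), z = ρ cos(φ), dV = ρ^2 sin(φ) dρ dφ dθ, with 0 ≤ ρ ≤ 2, 0 ≤ φ ≤ π, 0 ≤ θ ≤ 2π.

The integrand, after substitution and multiplying by the volume element, becomes (39) · ρ^2 sin(φ), so

    ∭_V (∇·F) dV = ∫_0^{2π} ∫_0^{π} ∫_0^{2} (39) · ρ^2 sin(φ) dρ dφ dθ.

Inner (ρ from 0 to 2): 104sin(φ).
Middle (φ from 0 to π): 208.
Outer (θ from 0 to 2π): 416π.

Therefore ∯_{∂V} F · n dS = 416π.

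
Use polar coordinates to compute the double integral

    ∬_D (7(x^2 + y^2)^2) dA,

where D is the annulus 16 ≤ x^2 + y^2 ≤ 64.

The region D is 4 ≤ r ≤ 8, 0 ≤ θ ≤ 2π in polar coordinates, where x = r cos(θ), y = r sin(θ), and dA = r dr dθ.

Under the substitution, the integrand becomes 7r^4, so

    ∬_D (7(x^2 + y^2)^2) dA = ∫_{0}^{2π} ∫_{4}^{8} (7r^4) · r dr dθ.

Inner integral (in r): ∫_{4}^{8} (7r^4) · r dr = 301056.

Outer integral (in θ): ∫_{0}^{2π} (301056) dθ = 602112π.

Therefore ∬_D (7(x^2 + y^2)^2) dA = 602112π.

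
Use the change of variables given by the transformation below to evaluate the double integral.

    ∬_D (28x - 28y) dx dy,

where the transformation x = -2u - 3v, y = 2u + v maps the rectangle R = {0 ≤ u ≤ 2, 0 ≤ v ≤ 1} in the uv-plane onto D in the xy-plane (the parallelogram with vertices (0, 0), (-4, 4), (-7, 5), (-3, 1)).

Compute the Jacobian determinant of (x, y) with respect to (u, v):

    ∂(x,y)/∂(u,v) = | -2  -3 | = (-2)(1) - (-3)(2) = 4.
                   | 2  1 |

Its absolute value is |J| = 4 (the area scaling factor).

Substituting x = -2u - 3v, y = 2u + v into the integrand,

    28x - 28y → -112u - 112v,

so the integral becomes

    ∬_R (-112u - 112v) · |J| du dv = ∫_0^2 ∫_0^1 (-448u - 448v) dv du.

Inner (v): -448u - 224.
Outer (u): -1344.

Therefore ∬_D (28x - 28y) dx dy = -1344.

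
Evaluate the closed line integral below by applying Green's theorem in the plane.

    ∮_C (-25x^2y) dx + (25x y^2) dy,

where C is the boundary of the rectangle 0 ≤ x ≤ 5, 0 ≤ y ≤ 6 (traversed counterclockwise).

Green's theorem converts the closed line integral into a double integral over the enclosed region D:

    ∮_C P dx + Q dy = ∬_D (∂Q/∂x - ∂P/∂y) dA.

Here P = -25x^2y, Q = 25x y^2, so

    ∂Q/∂x = 25y^2,    ∂P/∂y = -25x^2,
    ∂Q/∂x - ∂P/∂y = 25x^2 + 25y^2.

D is the region 0 ≤ x ≤ 5, 0 ≤ y ≤ 6. Evaluating the double integral:

    ∬_D (25x^2 + 25y^2) dA = ∫_0^{5} ∫_0^{6} (25x^2 + 25y^2) dy dx.

Inner (y from 0 to 6): 150x^2 + 1800.
Outer (x from 0 to 5): 15250.

Therefore ∮_C P dx + Q dy = 15250.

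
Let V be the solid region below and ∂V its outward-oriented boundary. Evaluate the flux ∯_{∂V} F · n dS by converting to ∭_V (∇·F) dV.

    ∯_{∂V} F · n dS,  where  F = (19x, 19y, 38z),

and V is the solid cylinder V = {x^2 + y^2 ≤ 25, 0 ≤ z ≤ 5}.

By the divergence theorem,

    ∯_{∂V} F · n dS = ∭_V (∇ · F) dV.

Compute the divergence:
    ∇ · F = ∂F_x/∂x + ∂F_y/∂y + ∂F_z/∂z = 19 + 19 + 38 = 76.

In cylindrical coordinates, x = r cos(θ), y = r sin(θ), z = z, dV = r dr dθ dz, with 0 ≤ r ≤ 5, 0 ≤ θ ≤ 2π, 0 ≤ z ≤ 5.

The integrand, after substitution and multiplying by the volume element, becomes (76) · r, so

    ∭_V (∇·F) dV = ∫_0^{2π} ∫_0^{5} ∫_0^{5} (76) · r dz dr dθ.

Inner (z from 0 to 5): 380r.
Middle (r from 0 to 5): 4750.
Outer (θ from 0 to 2π): 9500π.

Therefore ∯_{∂V} F · n dS = 9500π.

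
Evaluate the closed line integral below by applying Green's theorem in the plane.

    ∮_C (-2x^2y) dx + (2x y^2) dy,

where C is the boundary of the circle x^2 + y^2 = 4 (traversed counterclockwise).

Green's theorem converts the closed line integral into a double integral over the enclosed region D:

    ∮_C P dx + Q dy = ∬_D (∂Q/∂x - ∂P/∂y) dA.

Here P = -2x^2y, Q = 2x y^2, so

    ∂Q/∂x = 2y^2,    ∂P/∂y = -2x^2,
    ∂Q/∂x - ∂P/∂y = 2x^2 + 2y^2.

D is the region x^2 + y^2 ≤ 4. Evaluating the double integral:

In polar coordinates (x = r cos θ, y = r sin θ, dA = r dr dθ) the integrand becomes 2r^2, so

    ∬_D (2x^2 + 2y^2) dA = ∫_0^{2π} ∫_0^{2} (2r^2) · r dr dθ.

Inner (r from 0 to 2): 8.
Outer (θ from 0 to 2π): 16π.

Therefore ∮_C P dx + Q dy = 16π.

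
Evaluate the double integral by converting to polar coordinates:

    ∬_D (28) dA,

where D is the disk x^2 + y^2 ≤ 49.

The region D is 0 ≤ r ≤ 7, 0 ≤ θ ≤ 2π in polar coordinates, where x = r cos(θ), y = r sin(θ), and dA = r dr dθ.

Under the substitution, the integrand becomes 28, so

    ∬_D (28) dA = ∫_{0}^{2π} ∫_{0}^{7} (28) · r dr dθ.

Inner integral (in r): ∫_{0}^{7} (28) · r dr = 686.

Outer integral (in θ): ∫_{0}^{2π} (686) dθ = 1372π.

Therefore ∬_D (28) dA = 1372π.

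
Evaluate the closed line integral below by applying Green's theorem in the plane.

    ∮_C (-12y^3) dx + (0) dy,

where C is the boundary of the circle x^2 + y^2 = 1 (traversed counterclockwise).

Green's theorem converts the closed line integral into a double integral over the enclosed region D:

    ∮_C P dx + Q dy = ∬_D (∂Q/∂x - ∂P/∂y) dA.

Here P = -12y^3, Q = 0, so

    ∂Q/∂x = 0,    ∂P/∂y = -36y^2,
    ∂Q/∂x - ∂P/∂y = 36y^2.

D is the region x^2 + y^2 ≤ 1. Evaluating the double integral:

In polar coordinates (x = r cos θ, y = r sin θ, dA = r dr dθ) the integrand becomes 36r^2sin(θ)^2, so

    ∬_D (36y^2) dA = ∫_0^{2π} ∫_0^{1} (36r^2sin(θ)^2) · r dr dθ.

Inner (r from 0 to 1): 9sin(θ)^2.
Outer (θ from 0 to 2π): 9π.

Therefore ∮_C P dx + Q dy = 9π.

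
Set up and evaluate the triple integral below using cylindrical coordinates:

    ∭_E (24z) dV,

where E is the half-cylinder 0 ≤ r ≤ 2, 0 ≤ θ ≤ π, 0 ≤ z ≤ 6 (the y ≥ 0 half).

In cylindrical coordinates, x = r cos(θ), y = r sin(θ), z = z, and dV = r dr dθ dz.

The integrand becomes 24z, so

    ∭_E (24z) dV = ∫_{0}^{π} ∫_{0}^{2} ∫_{0}^{6} (24z) · r dz dr dθ.

Inner (z): 432r.
Middle (r from 0 to 2): 864.
Outer (θ): 864π.

Therefore the triple integral equals 864π.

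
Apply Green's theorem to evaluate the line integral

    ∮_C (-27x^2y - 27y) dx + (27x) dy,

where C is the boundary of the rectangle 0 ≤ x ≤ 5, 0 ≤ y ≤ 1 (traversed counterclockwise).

Green's theorem converts the closed line integral into a double integral over the enclosed region D:

    ∮_C P dx + Q dy = ∬_D (∂Q/∂x - ∂P/∂y) dA.

Here P = -27x^2y - 27y, Q = 27x, so

    ∂Q/∂x = 27,    ∂P/∂y = -27x^2 - 27,
    ∂Q/∂x - ∂P/∂y = 27x^2 + 54.

D is the region 0 ≤ x ≤ 5, 0 ≤ y ≤ 1. Evaluating the double integral:

    ∬_D (27x^2 + 54) dA = ∫_0^{5} ∫_0^{1} (27x^2 + 54) dy dx.

Inner (y from 0 to 1): 27x^2 + 54.
Outer (x from 0 to 5): 1395.

Therefore ∮_C P dx + Q dy = 1395.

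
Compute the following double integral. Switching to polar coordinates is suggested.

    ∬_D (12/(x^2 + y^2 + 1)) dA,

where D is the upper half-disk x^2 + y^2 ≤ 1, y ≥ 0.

The region D is 0 ≤ r ≤ 1, 0 ≤ θ ≤ π in polar coordinates, where x = r cos(θ), y = r sin(θ), and dA = r dr dθ.

Under the substitution, the integrand becomes 12/(r^2 + 1), so

    ∬_D (12/(x^2 + y^2 + 1)) dA = ∫_{0}^{π} ∫_{0}^{1} (12/(r^2 + 1)) · r dr dθ.

Inner integral (in r): ∫_{0}^{1} (12/(r^2 + 1)) · r dr = log(64).

Outer integral (in θ): ∫_{0}^{π} (log(64)) dθ = log(64^π).

Therefore ∬_D (12/(x^2 + y^2 + 1)) dA = log(64^π).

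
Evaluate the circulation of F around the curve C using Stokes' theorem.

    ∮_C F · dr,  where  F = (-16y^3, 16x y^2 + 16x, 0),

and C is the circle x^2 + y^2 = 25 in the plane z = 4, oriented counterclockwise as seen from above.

Let S be the flat disk x^2 + y^2 ≤ 25 in the plane z = 4, with upward unit normal n̂ = ẑ. By Stokes' theorem,

    ∮_C F · dr = ∬_S (∇ × F) · n̂ dS = ∬_D (curl F)_z dA,

where D is the disk x^2 + y^2 ≤ 25.

Compute the curl of F = (-16y^3, 16x y^2 + 16x, 0):
    (∇ × F)_x = ∂F_z/∂y - ∂F_y/∂z = 0,
    (∇ × F)_y = ∂F_x/∂z - ∂F_z/∂x = 0,
    (∇ × F)_z = ∂F_y/∂x - ∂F_x/∂y = 64y^2 + 16.

On z = 4, (curl F)_z = 64y^2 + 16.

Convert to polar (x = r cos θ, y = r sin θ, dA = r dr dθ); the integrand becomes 64r^2sin(θ)^2 + 16, so

    ∬_D (curl F)_z dA = ∫_0^{2π} ∫_0^{5} (64r^2sin(θ)^2 + 16) · r dr dθ.

Inner (r from 0 to 5): 10000sin(θ)^2 + 200.
Outer (θ from 0 to 2π): 10400π.

Therefore ∮_C F · dr = 10400π.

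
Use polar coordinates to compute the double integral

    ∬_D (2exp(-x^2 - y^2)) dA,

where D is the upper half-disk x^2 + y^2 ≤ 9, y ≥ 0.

The region D is 0 ≤ r ≤ 3, 0 ≤ θ ≤ π in polar coordinates, where x = r cos(θ), y = r sin(θ), and dA = r dr dθ.

Under the substitution, the integrand becomes 2exp(-r^2), so

    ∬_D (2exp(-x^2 - y^2)) dA = ∫_{0}^{π} ∫_{0}^{3} (2exp(-r^2)) · r dr dθ.

Inner integral (in r): ∫_{0}^{3} (2exp(-r^2)) · r dr = 1 - exp(-9).

Outer integral (in θ): ∫_{0}^{π} (1 - exp(-9)) dθ = -π exp(-9) + π.

Therefore ∬_D (2exp(-x^2 - y^2)) dA = -π exp(-9) + π.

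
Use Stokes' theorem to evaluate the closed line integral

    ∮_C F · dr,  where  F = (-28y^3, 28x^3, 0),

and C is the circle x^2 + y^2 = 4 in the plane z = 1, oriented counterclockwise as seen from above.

Let S be the flat disk x^2 + y^2 ≤ 4 in the plane z = 1, with upward unit normal n̂ = ẑ. By Stokes' theorem,

    ∮_C F · dr = ∬_S (∇ × F) · n̂ dS = ∬_D (curl F)_z dA,

where D is the disk x^2 + y^2 ≤ 4.

Compute the curl of F = (-28y^3, 28x^3, 0):
    (∇ × F)_x = ∂F_z/∂y - ∂F_y/∂z = 0,
    (∇ × F)_y = ∂F_x/∂z - ∂F_z/∂x = 0,
    (∇ × F)_z = ∂F_y/∂x - ∂F_x/∂y = 84x^2 + 84y^2.

On z = 1, (curl F)_z = 84x^2 + 84y^2.

Convert to polar (x = r cos θ, y = r sin θ, dA = r dr dθ); the integrand becomes 84r^2, so

    ∬_D (curl F)_z dA = ∫_0^{2π} ∫_0^{2} (84r^2) · r dr dθ.

Inner (r from 0 to 2): 336.
Outer (θ from 0 to 2π): 672π.

Therefore ∮_C F · dr = 672π.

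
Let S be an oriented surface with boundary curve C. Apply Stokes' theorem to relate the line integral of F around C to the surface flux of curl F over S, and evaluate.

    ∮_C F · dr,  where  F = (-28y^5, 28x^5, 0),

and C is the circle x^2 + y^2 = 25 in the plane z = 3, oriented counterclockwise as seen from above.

Let S be the flat disk x^2 + y^2 ≤ 25 in the plane z = 3, with upward unit normal n̂ = ẑ. By Stokes' theorem,

    ∮_C F · dr = ∬_S (∇ × F) · n̂ dS = ∬_D (curl F)_z dA,

where D is the disk x^2 + y^2 ≤ 25.

Compute the curl of F = (-28y^5, 28x^5, 0):
    (∇ × F)_x = ∂F_z/∂y - ∂F_y/∂z = 0,
    (∇ × F)_y = ∂F_x/∂z - ∂F_z/∂x = 0,
    (∇ × F)_z = ∂F_y/∂x - ∂F_x/∂y = 140x^4 + 140y^4.

On z = 3, (curl F)_z = 140x^4 + 140y^4.

Convert to polar (x = r cos θ, y = r sin θ, dA = r dr dθ); the integrand becomes 140r^4(sin(θ)^4 + cos(θ)^4), so

    ∬_D (curl F)_z dA = ∫_0^{2π} ∫_0^{5} (140r^4(sin(θ)^4 + cos(θ)^4)) · r dr dθ.

Inner (r from 0 to 5): 1093750sin(θ)^4/3 + 1093750cos(θ)^4/3.
Outer (θ from 0 to 2π): 546875π.

Therefore ∮_C F · dr = 546875π.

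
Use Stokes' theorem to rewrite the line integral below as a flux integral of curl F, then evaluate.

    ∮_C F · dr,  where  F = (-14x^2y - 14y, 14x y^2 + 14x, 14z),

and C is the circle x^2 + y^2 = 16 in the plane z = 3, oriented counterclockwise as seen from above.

Let S be the flat disk x^2 + y^2 ≤ 16 in the plane z = 3, with upward unit normal n̂ = ẑ. By Stokes' theorem,

    ∮_C F · dr = ∬_S (∇ × F) · n̂ dS = ∬_D (curl F)_z dA,

where D is the disk x^2 + y^2 ≤ 16.

Compute the curl of F = (-14x^2y - 14y, 14x y^2 + 14x, 14z):
    (∇ × F)_x = ∂F_z/∂y - ∂F_y/∂z = 0,
    (∇ × F)_y = ∂F_x/∂z - ∂F_z/∂x = 0,
    (∇ × F)_z = ∂F_y/∂x - ∂F_x/∂y = 14x^2 + 14y^2 + 28.

On z = 3, (curl F)_z = 14x^2 + 14y^2 + 28.

Convert to polar (x = r cos θ, y = r sin θ, dA = r dr dθ); the integrand becomes 14r^2 + 28, so

    ∬_D (curl F)_z dA = ∫_0^{2π} ∫_0^{4} (14r^2 + 28) · r dr dθ.

Inner (r from 0 to 4): 1120.
Outer (θ from 0 to 2π): 2240π.

Therefore ∮_C F · dr = 2240π.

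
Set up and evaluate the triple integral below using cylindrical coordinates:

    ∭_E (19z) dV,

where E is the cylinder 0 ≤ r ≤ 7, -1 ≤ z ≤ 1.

In cylindrical coordinates, x = r cos(θ), y = r sin(θ), z = z, and dV = r dr dθ dz.

The integrand becomes 19z, so

    ∭_E (19z) dV = ∫_{0}^{2π} ∫_{0}^{7} ∫_{-1}^{1} (19z) · r dz dr dθ.

Inner (z): 0.
Middle (r from 0 to 7): 0.
Outer (θ): 0.

Therefore the triple integral equals 0.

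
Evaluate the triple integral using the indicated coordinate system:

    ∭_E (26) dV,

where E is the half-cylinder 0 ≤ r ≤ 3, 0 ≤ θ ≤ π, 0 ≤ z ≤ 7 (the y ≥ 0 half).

In cylindrical coordinates, x = r cos(θ), y = r sin(θ), z = z, and dV = r dr dθ dz.

The integrand becomes 26, so

    ∭_E (26) dV = ∫_{0}^{π} ∫_{0}^{3} ∫_{0}^{7} (26) · r dz dr dθ.

Inner (z): 182r.
Middle (r from 0 to 3): 819.
Outer (θ): 819π.

Therefore the triple integral equals 819π.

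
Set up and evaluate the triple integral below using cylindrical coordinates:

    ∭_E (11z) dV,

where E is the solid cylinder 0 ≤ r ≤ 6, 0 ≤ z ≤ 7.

In cylindrical coordinates, x = r cos(θ), y = r sin(θ), z = z, and dV = r dr dθ dz.

The integrand becomes 11z, so

    ∭_E (11z) dV = ∫_{0}^{2π} ∫_{0}^{6} ∫_{0}^{7} (11z) · r dz dr dθ.

Inner (z): 539r/2.
Middle (r from 0 to 6): 4851.
Outer (θ): 9702π.

Therefore the triple integral equals 9702π.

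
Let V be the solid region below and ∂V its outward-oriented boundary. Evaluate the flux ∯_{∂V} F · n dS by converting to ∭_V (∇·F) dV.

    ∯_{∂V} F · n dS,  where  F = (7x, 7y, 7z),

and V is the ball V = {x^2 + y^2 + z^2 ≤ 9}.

By the divergence theorem,

    ∯_{∂V} F · n dS = ∭_V (∇ · F) dV.

Compute the divergence:
    ∇ · F = ∂F_x/∂x + ∂F_y/∂y + ∂F_z/∂z = 7 + 7 + 7 = 21.

In spherical coordinates, x = ρ sin(φ) cos(θ), y = ρ sin(φ) sin(θ), z = ρ cos(φ), dV = ρ^2 sin(φ) dρ dφ dθ, with 0 ≤ ρ ≤ 3, 0 ≤ φ ≤ π, 0 ≤ θ ≤ 2π.

The integrand, after substitution and multiplying by the volume element, becomes (21) · ρ^2 sin(φ), so

    ∭_V (∇·F) dV = ∫_0^{2π} ∫_0^{π} ∫_0^{3} (21) · ρ^2 sin(φ) dρ dφ dθ.

Inner (ρ from 0 to 3): 189sin(φ).
Middle (φ from 0 to π): 378.
Outer (θ from 0 to 2π): 756π.

Therefore ∯_{∂V} F · n dS = 756π.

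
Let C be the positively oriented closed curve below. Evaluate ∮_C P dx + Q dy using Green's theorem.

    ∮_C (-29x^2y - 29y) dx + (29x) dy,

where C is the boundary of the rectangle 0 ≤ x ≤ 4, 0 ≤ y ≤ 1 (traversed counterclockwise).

Green's theorem converts the closed line integral into a double integral over the enclosed region D:

    ∮_C P dx + Q dy = ∬_D (∂Q/∂x - ∂P/∂y) dA.

Here P = -29x^2y - 29y, Q = 29x, so

    ∂Q/∂x = 29,    ∂P/∂y = -29x^2 - 29,
    ∂Q/∂x - ∂P/∂y = 29x^2 + 58.

D is the region 0 ≤ x ≤ 4, 0 ≤ y ≤ 1. Evaluating the double integral:

    ∬_D (29x^2 + 58) dA = ∫_0^{4} ∫_0^{1} (29x^2 + 58) dy dx.

Inner (y from 0 to 1): 29x^2 + 58.
Outer (x from 0 to 4): 2552/3.

Therefore ∮_C P dx + Q dy = 2552/3.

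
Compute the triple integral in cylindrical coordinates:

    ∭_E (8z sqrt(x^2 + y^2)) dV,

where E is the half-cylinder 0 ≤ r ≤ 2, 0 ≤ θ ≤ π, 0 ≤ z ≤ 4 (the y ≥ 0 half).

In cylindrical coordinates, x = r cos(θ), y = r sin(θ), z = z, and dV = r dr dθ dz.

The integrand becomes 8r z, so

    ∭_E (8z sqrt(x^2 + y^2)) dV = ∫_{0}^{π} ∫_{0}^{2} ∫_{0}^{4} (8r z) · r dz dr dθ.

Inner (z): 64r^2.
Middle (r from 0 to 2): 512/3.
Outer (θ): 512π/3.

Therefore the triple integral equals 512π/3.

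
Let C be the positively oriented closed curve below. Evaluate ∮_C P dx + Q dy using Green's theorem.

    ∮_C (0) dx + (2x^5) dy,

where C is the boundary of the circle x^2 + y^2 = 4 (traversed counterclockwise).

Green's theorem converts the closed line integral into a double integral over the enclosed region D:

    ∮_C P dx + Q dy = ∬_D (∂Q/∂x - ∂P/∂y) dA.

Here P = 0, Q = 2x^5, so

    ∂Q/∂x = 10x^4,    ∂P/∂y = 0,
    ∂Q/∂x - ∂P/∂y = 10x^4.

D is the region x^2 + y^2 ≤ 4. Evaluating the double integral:

In polar coordinates (x = r cos θ, y = r sin θ, dA = r dr dθ) the integrand becomes 10r^4cos(θ)^4, so

    ∬_D (10x^4) dA = ∫_0^{2π} ∫_0^{2} (10r^4cos(θ)^4) · r dr dθ.

Inner (r from 0 to 2): 320cos(θ)^4/3.
Outer (θ from 0 to 2π): 80π.

Therefore ∮_C P dx + Q dy = 80π.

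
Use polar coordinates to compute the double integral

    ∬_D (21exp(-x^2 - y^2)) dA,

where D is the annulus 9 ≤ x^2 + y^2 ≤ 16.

The region D is 3 ≤ r ≤ 4, 0 ≤ θ ≤ 2π in polar coordinates, where x = r cos(θ), y = r sin(θ), and dA = r dr dθ.

Under the substitution, the integrand becomes 21exp(-r^2), so

    ∬_D (21exp(-x^2 - y^2)) dA = ∫_{0}^{2π} ∫_{3}^{4} (21exp(-r^2)) · r dr dθ.

Inner integral (in r): ∫_{3}^{4} (21exp(-r^2)) · r dr = -(21 - 21exp(7))exp(-16)/2.

Outer integral (in θ): ∫_{0}^{2π} (-(21 - 21exp(7))exp(-16)/2) dθ = -21π (1 - exp(7))exp(-16).

Therefore ∬_D (21exp(-x^2 - y^2)) dA = -21π (1 - exp(7))exp(-16).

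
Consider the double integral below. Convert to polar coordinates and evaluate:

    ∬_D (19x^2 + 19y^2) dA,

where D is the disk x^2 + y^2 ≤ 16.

The region D is 0 ≤ r ≤ 4, 0 ≤ θ ≤ 2π in polar coordinates, where x = r cos(θ), y = r sin(θ), and dA = r dr dθ.

Under the substitution, the integrand becomes 19r^2, so

    ∬_D (19x^2 + 19y^2) dA = ∫_{0}^{2π} ∫_{0}^{4} (19r^2) · r dr dθ.

Inner integral (in r): ∫_{0}^{4} (19r^2) · r dr = 1216.

Outer integral (in θ): ∫_{0}^{2π} (1216) dθ = 2432π.

Therefore ∬_D (19x^2 + 19y^2) dA = 2432π.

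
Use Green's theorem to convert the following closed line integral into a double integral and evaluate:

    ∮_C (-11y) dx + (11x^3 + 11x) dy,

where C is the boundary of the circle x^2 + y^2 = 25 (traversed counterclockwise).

Green's theorem converts the closed line integral into a double integral over the enclosed region D:

    ∮_C P dx + Q dy = ∬_D (∂Q/∂x - ∂P/∂y) dA.

Here P = -11y, Q = 11x^3 + 11x, so

    ∂Q/∂x = 33x^2 + 11,    ∂P/∂y = -11,
    ∂Q/∂x - ∂P/∂y = 33x^2 + 22.

D is the region x^2 + y^2 ≤ 25. Evaluating the double integral:

In polar coordinates (x = r cos θ, y = r sin θ, dA = r dr dθ) the integrand becomes 33r^2cos(θ)^2 + 22, so

    ∬_D (33x^2 + 22) dA = ∫_0^{2π} ∫_0^{5} (33r^2cos(θ)^2 + 22) · r dr dθ.

Inner (r from 0 to 5): 20625cos(θ)^2/4 + 275.
Outer (θ from 0 to 2π): 22825π/4.

Therefore ∮_C P dx + Q dy = 22825π/4.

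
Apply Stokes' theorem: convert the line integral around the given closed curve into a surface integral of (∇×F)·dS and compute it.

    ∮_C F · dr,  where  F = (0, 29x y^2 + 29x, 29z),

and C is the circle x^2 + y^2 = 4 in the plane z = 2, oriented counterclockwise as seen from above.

Let S be the flat disk x^2 + y^2 ≤ 4 in the plane z = 2, with upward unit normal n̂ = ẑ. By Stokes' theorem,

    ∮_C F · dr = ∬_S (∇ × F) · n̂ dS = ∬_D (curl F)_z dA,

where D is the disk x^2 + y^2 ≤ 4.

Compute the curl of F = (0, 29x y^2 + 29x, 29z):
    (∇ × F)_x = ∂F_z/∂y - ∂F_y/∂z = 0,
    (∇ × F)_y = ∂F_x/∂z - ∂F_z/∂x = 0,
    (∇ × F)_z = ∂F_y/∂x - ∂F_x/∂y = 29y^2 + 29.

On z = 2, (curl F)_z = 29y^2 + 29.

Convert to polar (x = r cos θ, y = r sin θ, dA = r dr dθ); the integrand becomes 29r^2sin(θ)^2 + 29, so

    ∬_D (curl F)_z dA = ∫_0^{2π} ∫_0^{2} (29r^2sin(θ)^2 + 29) · r dr dθ.

Inner (r from 0 to 2): 116 - 58cos(2θ).
Outer (θ from 0 to 2π): 232π.

Therefore ∮_C F · dr = 232π.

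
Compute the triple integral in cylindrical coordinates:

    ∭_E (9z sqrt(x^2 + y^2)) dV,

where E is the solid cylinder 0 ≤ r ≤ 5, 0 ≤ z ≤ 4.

In cylindrical coordinates, x = r cos(θ), y = r sin(θ), z = z, and dV = r dr dθ dz.

The integrand becomes 9r z, so

    ∭_E (9z sqrt(x^2 + y^2)) dV = ∫_{0}^{2π} ∫_{0}^{5} ∫_{0}^{4} (9r z) · r dz dr dθ.

Inner (z): 72r^2.
Middle (r from 0 to 5): 3000.
Outer (θ): 6000π.

Therefore the triple integral equals 6000π.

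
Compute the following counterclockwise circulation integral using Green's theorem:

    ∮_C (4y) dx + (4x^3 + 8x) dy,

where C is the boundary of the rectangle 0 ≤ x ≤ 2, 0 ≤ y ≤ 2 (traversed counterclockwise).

Green's theorem converts the closed line integral into a double integral over the enclosed region D:

    ∮_C P dx + Q dy = ∬_D (∂Q/∂x - ∂P/∂y) dA.

Here P = 4y, Q = 4x^3 + 8x, so

    ∂Q/∂x = 12x^2 + 8,    ∂P/∂y = 4,
    ∂Q/∂x - ∂P/∂y = 12x^2 + 4.

D is the region 0 ≤ x ≤ 2, 0 ≤ y ≤ 2. Evaluating the double integral:

    ∬_D (12x^2 + 4) dA = ∫_0^{2} ∫_0^{2} (12x^2 + 4) dy dx.

Inner (y from 0 to 2): 24x^2 + 8.
Outer (x from 0 to 2): 80.

Therefore ∮_C P dx + Q dy = 80.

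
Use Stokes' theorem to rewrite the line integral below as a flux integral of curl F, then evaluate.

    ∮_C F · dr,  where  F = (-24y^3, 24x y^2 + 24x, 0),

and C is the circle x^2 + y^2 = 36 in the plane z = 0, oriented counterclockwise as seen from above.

Let S be the flat disk x^2 + y^2 ≤ 36 in the plane z = 0, with upward unit normal n̂ = ẑ. By Stokes' theorem,

    ∮_C F · dr = ∬_S (∇ × F) · n̂ dS = ∬_D (curl F)_z dA,

where D is the disk x^2 + y^2 ≤ 36.

Compute the curl of F = (-24y^3, 24x y^2 + 24x, 0):
    (∇ × F)_x = ∂F_z/∂y - ∂F_y/∂z = 0,
    (∇ × F)_y = ∂F_x/∂z - ∂F_z/∂x = 0,
    (∇ × F)_z = ∂F_y/∂x - ∂F_x/∂y = 96y^2 + 24.

On z = 0, (curl F)_z = 96y^2 + 24.

Convert to polar (x = r cos θ, y = r sin θ, dA = r dr dθ); the integrand becomes 96r^2sin(θ)^2 + 24, so

    ∬_D (curl F)_z dA = ∫_0^{2π} ∫_0^{6} (96r^2sin(θ)^2 + 24) · r dr dθ.

Inner (r from 0 to 6): 31104sin(θ)^2 + 432.
Outer (θ from 0 to 2π): 31968π.

Therefore ∮_C F · dr = 31968π.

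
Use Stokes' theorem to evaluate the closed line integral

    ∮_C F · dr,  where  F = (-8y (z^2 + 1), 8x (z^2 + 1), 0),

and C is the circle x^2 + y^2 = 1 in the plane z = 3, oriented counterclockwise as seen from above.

Let S be the flat disk x^2 + y^2 ≤ 1 in the plane z = 3, with upward unit normal n̂ = ẑ. By Stokes' theorem,

    ∮_C F · dr = ∬_S (∇ × F) · n̂ dS = ∬_D (curl F)_z dA,

where D is the disk x^2 + y^2 ≤ 1.

Compute the curl of F = (-8y (z^2 + 1), 8x (z^2 + 1), 0):
    (∇ × F)_x = ∂F_z/∂y - ∂F_y/∂z = -16x z,
    (∇ × F)_y = ∂F_x/∂z - ∂F_z/∂x = -16y z,
    (∇ × F)_z = ∂F_y/∂x - ∂F_x/∂y = 16z^2 + 16.

On z = 3, (curl F)_z = 160.

Convert to polar (x = r cos θ, y = r sin θ, dA = r dr dθ); the integrand becomes 160, so

    ∬_D (curl F)_z dA = ∫_0^{2π} ∫_0^{1} (160) · r dr dθ.

Inner (r from 0 to 1): 80.
Outer (θ from 0 to 2π): 160π.

Therefore ∮_C F · dr = 160π.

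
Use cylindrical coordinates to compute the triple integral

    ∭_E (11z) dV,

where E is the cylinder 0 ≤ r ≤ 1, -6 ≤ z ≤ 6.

In cylindrical coordinates, x = r cos(θ), y = r sin(θ), z = z, and dV = r dr dθ dz.

The integrand becomes 11z, so

    ∭_E (11z) dV = ∫_{0}^{2π} ∫_{0}^{1} ∫_{-6}^{6} (11z) · r dz dr dθ.

Inner (z): 0.
Middle (r from 0 to 1): 0.
Outer (θ): 0.

Therefore the triple integral equals 0.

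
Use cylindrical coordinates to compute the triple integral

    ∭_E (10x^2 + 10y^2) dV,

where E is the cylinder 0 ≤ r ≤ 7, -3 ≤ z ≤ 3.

In cylindrical coordinates, x = r cos(θ), y = r sin(θ), z = z, and dV = r dr dθ dz.

The integrand becomes 10r^2, so

    ∭_E (10x^2 + 10y^2) dV = ∫_{0}^{2π} ∫_{0}^{7} ∫_{-3}^{3} (10r^2) · r dz dr dθ.

Inner (z): 60r^3.
Middle (r from 0 to 7): 36015.
Outer (θ): 72030π.

Therefore the triple integral equals 72030π.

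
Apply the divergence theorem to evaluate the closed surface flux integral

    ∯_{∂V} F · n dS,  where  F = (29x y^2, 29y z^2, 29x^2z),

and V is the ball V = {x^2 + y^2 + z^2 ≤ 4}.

By the divergence theorem,

    ∯_{∂V} F · n dS = ∭_V (∇ · F) dV.

Compute the divergence:
    ∇ · F = ∂F_x/∂x + ∂F_y/∂y + ∂F_z/∂z = 29y^2 + 29z^2 + 29x^2 = 29x^2 + 29y^2 + 29z^2.

In spherical coordinates, x = ρ sin(φ) cos(θ), y = ρ sin(φ) sin(θ), z = ρ cos(φ), dV = ρ^2 sin(φ) dρ dφ dθ, with 0 ≤ ρ ≤ 2, 0 ≤ φ ≤ π, 0 ≤ θ ≤ 2π.

The integrand, after substitution and multiplying by the volume element, becomes (29ρ^2) · ρ^2 sin(φ), so

    ∭_V (∇·F) dV = ∫_0^{2π} ∫_0^{π} ∫_0^{2} (29ρ^2) · ρ^2 sin(φ) dρ dφ dθ.

Inner (ρ from 0 to 2): 928sin(φ)/5.
Middle (φ from 0 to π): 1856/5.
Outer (θ from 0 to 2π): 3712π/5.

Therefore ∯_{∂V} F · n dS = 3712π/5.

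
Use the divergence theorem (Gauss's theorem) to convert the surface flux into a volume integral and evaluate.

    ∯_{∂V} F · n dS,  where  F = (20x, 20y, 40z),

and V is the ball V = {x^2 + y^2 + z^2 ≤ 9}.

By the divergence theorem,

    ∯_{∂V} F · n dS = ∭_V (∇ · F) dV.

Compute the divergence:
    ∇ · F = ∂F_x/∂x + ∂F_y/∂y + ∂F_z/∂z = 20 + 20 + 40 = 80.

In spherical coordinates, x = ρ sin(φ) cos(θ), y = ρ sin(φ) sin(θ), z = ρ cos(φ), dV = ρ^2 sin(φ) dρ dφ dθ, with 0 ≤ ρ ≤ 3, 0 ≤ φ ≤ π, 0 ≤ θ ≤ 2π.

The integrand, after substitution and multiplying by the volume element, becomes (80) · ρ^2 sin(φ), so

    ∭_V (∇·F) dV = ∫_0^{2π} ∫_0^{π} ∫_0^{3} (80) · ρ^2 sin(φ) dρ dφ dθ.

Inner (ρ from 0 to 3): 720sin(φ).
Middle (φ from 0 to π): 1440.
Outer (θ from 0 to 2π): 2880π.

Therefore ∯_{∂V} F · n dS = 2880π.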